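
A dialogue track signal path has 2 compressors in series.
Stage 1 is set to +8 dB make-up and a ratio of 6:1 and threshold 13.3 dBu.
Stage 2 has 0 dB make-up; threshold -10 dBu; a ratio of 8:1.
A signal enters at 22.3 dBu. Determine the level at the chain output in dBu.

-5.9 dBu

Stage 1: 9 dB above 13.3 dBu, reduced 6:1 to 1.5 dB above → 14.8 dBu; +8 dB make-up → 22.8 dBu.
Stage 2: 32.8 dB above -10 dBu, reduced 8:1 to 4.1 dB above → -5.9 dBu.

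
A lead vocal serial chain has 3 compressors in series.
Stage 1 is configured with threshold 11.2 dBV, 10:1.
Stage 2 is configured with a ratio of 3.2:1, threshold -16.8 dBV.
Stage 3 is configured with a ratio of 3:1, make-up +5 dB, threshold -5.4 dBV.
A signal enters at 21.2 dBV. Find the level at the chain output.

Stage 1: 10 dB above 11.2 dBV, reduced 10:1 to 1 dB above → 12.2 dBV.
Stage 2: overshoot 29 dB → 29/3.2 = 9.0625 dB → -7.7375 dBV.
Stage 3: below threshold (-7.7375 ≤ -5.4); passes unchanged; make-up brings it to -2.7375 dBV.

-2.7375 dBV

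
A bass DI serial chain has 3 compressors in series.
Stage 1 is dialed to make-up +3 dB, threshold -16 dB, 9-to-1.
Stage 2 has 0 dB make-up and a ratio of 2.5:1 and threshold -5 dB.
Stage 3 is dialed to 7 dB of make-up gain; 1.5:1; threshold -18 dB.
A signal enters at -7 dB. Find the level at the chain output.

-7 dB

Stage 1: -7 dB is 9 dB over -16 dB; at 9:1 that becomes 1 dB over, giving -15 dB; +3 dB make-up → -12 dB.
Stage 2: -12 dB is at or below the -5 dB threshold — no compression; output -12 dB.
Stage 3: overshoot 6 dB → 6/1.5 = 4 dB → -14 dB; +7 dB make-up → -7 dB.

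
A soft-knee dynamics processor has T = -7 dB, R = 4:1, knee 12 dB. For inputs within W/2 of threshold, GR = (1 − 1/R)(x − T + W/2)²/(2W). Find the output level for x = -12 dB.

-12.03125 dB

x − T + W/2 = -12 − (-7) + 6 = 1.
GR = (1 − 1/4) × 1² / 24 = 0.75 × 1 / 24 = 0.03125 dB.
Output = -12 − 0.03125 = -12.03125 dB.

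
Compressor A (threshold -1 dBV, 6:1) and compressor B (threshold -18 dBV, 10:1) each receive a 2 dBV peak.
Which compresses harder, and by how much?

B, by 15.5 dB

A: 3 dB over, compressed to 0.5 dB over, so 2.5 dB of GR.
B: 20 dB over, compressed to 2 dB over, so 18 dB of GR.
B applies 15.5 dB more gain reduction.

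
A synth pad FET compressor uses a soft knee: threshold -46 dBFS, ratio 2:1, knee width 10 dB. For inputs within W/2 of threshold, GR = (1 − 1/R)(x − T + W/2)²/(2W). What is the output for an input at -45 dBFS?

x − T + W/2 = -45 − (-46) + 5 = 6.
GR = (1 − 1/2) × 6² / 20 = 0.5 × 36 / 20 = 0.9 dB.
Output = -45 − 0.9 = -45.9 dBFS.

-45.9 dBFS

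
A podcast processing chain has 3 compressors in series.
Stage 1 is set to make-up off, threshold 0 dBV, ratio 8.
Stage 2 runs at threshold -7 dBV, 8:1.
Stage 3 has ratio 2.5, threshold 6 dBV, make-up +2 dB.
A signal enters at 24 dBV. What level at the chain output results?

Stage 1: 24 dB above 0 dBV, reduced 8:1 to 3 dB above → 3 dBV.
Stage 2: 3 dBV is 10 dB over -7 dBV; at 8:1 that becomes 1.25 dB over, giving -5.75 dBV.
Stage 3: -5.75 dBV ≤ 6 dBV, so stage 3 doesn't engage; make-up brings it to -3.75 dBV.

-3.75 dBV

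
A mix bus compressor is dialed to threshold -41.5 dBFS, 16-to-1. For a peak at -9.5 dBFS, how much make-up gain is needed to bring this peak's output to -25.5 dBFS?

Overshoot 32 dB → 32/16 = 2 dB after compression, so the compressed level is -41.5 + 2 = -39.5 dBFS.
Make-up = target − compressed = -25.5 − (-39.5) = 14 dB.

14 dB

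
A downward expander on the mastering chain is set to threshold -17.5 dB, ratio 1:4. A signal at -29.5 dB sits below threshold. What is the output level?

Undershoot = (-17.5) − (-29.5) = 12 dB.
At 1:4, that expands to 48 dB under threshold.
Output = -17.5 − 48 = -65.5 dB.

-65.5 dB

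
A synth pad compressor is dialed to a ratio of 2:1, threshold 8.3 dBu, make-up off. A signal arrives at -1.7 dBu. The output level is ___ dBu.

-1.7 dBu

-1.7 dBu is 10 dB below the 8.3 dBu threshold, so no gain reduction is applied.
Output = input = -1.7 dBu.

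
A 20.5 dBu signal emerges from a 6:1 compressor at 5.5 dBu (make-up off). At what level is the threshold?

2.5 dBu

Let T be the threshold. Output overshoot = (input overshoot)/R, so 5.5 − T = (20.5 − T)/6.
6·(5.5 − T) = 20.5 − T → 5·T = 33 − 20.5 = 12.5.
T = 12.5/5 = 2.5 dBu.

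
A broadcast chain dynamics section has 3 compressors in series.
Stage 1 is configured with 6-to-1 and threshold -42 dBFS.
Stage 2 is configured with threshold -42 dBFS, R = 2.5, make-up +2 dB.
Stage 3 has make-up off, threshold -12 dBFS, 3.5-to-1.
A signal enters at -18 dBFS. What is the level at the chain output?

-38.4 dBFS

Stage 1: 24 dB above -42 dBFS, reduced 6:1 to 4 dB above → -38 dBFS.
Stage 2: 4 dB above -42 dBFS, reduced 2.5:1 to 1.6 dB above → -40.4 dBFS; +2 dB make-up → -38.4 dBFS.
Stage 3: below threshold (-38.4 ≤ -12); passes unchanged; output -38.4 dBFS.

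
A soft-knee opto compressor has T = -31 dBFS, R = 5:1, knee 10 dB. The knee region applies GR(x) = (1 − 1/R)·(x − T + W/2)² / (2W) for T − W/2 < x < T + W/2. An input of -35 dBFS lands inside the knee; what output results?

-35.04 dBFS

x − T + W/2 = -35 − (-31) + 5 = 1.
GR = (1 − 1/5) × 1² / 20 = 0.8 × 1 / 20 = 0.04 dB.
Output = -35 − 0.04 = -35.04 dBFS.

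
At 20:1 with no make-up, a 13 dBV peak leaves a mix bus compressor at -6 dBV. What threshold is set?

Input is 20 dB above T (since output overshoot × R = input overshoot: (-6 − T)·20 = 13 − T gives T = -7 dBV).
Check: -7 + (13 − (-7))/20 = -7 + 1 = -6 dBV. ✓

-7 dBV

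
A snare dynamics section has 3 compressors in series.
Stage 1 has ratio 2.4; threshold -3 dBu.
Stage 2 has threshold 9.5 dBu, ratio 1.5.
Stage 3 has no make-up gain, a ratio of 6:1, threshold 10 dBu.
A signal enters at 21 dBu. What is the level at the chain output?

Stage 1: overshoot 24 dB → 24/2.4 = 10 dB → 7 dBu.
Stage 2: below threshold (7 ≤ 9.5); passes unchanged; output 7 dBu.
Stage 3: 7 dBu is at or below the 10 dBu threshold — no compression; output 7 dBu.

7 dBu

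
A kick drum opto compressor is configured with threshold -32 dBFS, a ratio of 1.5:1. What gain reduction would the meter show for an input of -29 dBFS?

1 dB

-29 dBFS exceeds the threshold by 3 dB.
At 1.5:1, output sits 3/1.5 = 2 dB above threshold.
So the signal is attenuated by 3 − 2 = 1 dB.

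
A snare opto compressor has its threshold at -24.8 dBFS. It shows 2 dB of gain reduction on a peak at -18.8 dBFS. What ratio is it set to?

1.5:1

Input overshoot = -18.8 − (-24.8) = 6 dB.
Output overshoot = 6 − 2 = 4 dB.
Ratio = input overshoot / output overshoot = 6 / 4 = 1.5.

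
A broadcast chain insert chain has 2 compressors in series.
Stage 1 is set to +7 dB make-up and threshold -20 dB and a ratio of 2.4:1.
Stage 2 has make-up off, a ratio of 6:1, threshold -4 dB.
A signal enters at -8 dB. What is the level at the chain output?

Stage 1: 12 dB above -20 dB, reduced 2.4:1 to 5 dB above → -15 dB; +7 dB make-up → -8 dB.
Stage 2: below threshold (-8 ≤ -4); passes unchanged; output -8 dB.

-8 dB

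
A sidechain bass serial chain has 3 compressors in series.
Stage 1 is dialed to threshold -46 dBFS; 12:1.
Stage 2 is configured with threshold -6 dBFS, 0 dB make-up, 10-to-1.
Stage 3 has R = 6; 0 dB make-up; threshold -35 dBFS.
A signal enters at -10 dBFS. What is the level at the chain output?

-43 dBFS

Stage 1: 36 dB above -46 dBFS, reduced 12:1 to 3 dB above → -43 dBFS.
Stage 2: -43 dBFS is at or below the -6 dBFS threshold — no compression; output -43 dBFS.
Stage 3: -43 dBFS ≤ -35 dBFS, so stage 3 doesn't engage; output -43 dBFS.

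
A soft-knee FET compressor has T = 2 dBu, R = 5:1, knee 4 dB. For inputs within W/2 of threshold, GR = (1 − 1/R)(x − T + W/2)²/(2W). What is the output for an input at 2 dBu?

x − T + W/2 = 2 − 2 + 2 = 2.
GR = (1 − 1/5) × 2² / 8 = 0.8 × 4 / 8 = 0.4 dB.
Output = 2 − 0.4 = 1.6 dBu.

1.6 dBu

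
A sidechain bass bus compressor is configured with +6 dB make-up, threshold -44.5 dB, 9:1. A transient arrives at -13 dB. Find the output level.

Overshoot: -13 − (-44.5) = 31.5 dB.
9:1 compression reduces that to 31.5/9 = 3.5 dB over.
So the level is -44.5 + 3.5 = -41 dB; make-up adds 6 dB, giving -35 dB.

-35 dB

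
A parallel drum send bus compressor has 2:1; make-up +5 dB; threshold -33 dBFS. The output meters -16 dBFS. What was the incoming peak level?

Before make-up, the level was -16 − 5 = -21 dBFS.
Post-compression overshoot = -21 − (-33) = 12 dB.
Before 2:1 compression the overshoot was 12 × 2 = 24 dB, so input = -33 + 24 = -9 dBFS.

-9 dBFS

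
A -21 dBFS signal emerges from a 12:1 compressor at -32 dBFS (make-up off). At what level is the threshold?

-33 dBFS

Gain reduction = -21 − (-32) = 11 dB; output overshoot = GR / (R − 1) = 11 / 11 = 1 dB.
Threshold = output − output overshoot = -32 − 1 = -33 dBFS.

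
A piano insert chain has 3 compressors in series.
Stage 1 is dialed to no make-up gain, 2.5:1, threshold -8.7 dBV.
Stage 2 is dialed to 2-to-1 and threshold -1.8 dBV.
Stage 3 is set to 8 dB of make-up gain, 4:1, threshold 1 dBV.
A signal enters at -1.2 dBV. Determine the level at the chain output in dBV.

2.3 dBV

Stage 1: -1.2 dBV is 7.5 dB over -8.7 dBV; at 2.5:1 that becomes 3 dB over, giving -5.7 dBV.
Stage 2: below threshold (-5.7 ≤ -1.8); passes unchanged; output -5.7 dBV.
Stage 3: below threshold (-5.7 ≤ 1); passes unchanged; make-up brings it to 2.3 dBV.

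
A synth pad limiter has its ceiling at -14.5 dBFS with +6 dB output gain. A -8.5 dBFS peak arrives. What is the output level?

-8.5 dBFS

At ∞:1, everything above -14.5 dBFS is held at the ceiling.
Output gain then adds 6 dB: -14.5 + 6 = -8.5 dBFS.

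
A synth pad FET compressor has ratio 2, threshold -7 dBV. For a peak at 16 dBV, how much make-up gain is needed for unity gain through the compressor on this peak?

Overshoot 23 dB → 23/2 = 11.5 dB after compression, so the compressed level is -7 + 11.5 = 4.5 dBV.
Make-up = target − compressed = 16 − 4.5 = 11.5 dB.

11.5 dB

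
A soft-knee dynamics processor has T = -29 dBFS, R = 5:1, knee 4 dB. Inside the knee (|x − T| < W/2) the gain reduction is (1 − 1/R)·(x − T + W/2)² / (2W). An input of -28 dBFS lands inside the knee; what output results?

x − T + W/2 = -28 − (-29) + 2 = 3.
GR = (1 − 1/5) × 3² / 8 = 0.8 × 9 / 8 = 0.9 dB.
Output = -28 − 0.9 = -28.9 dBFS.

-28.9 dBFS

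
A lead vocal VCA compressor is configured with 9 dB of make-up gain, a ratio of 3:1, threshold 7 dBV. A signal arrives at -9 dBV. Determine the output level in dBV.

-9 dBV is 16 dB below the 7 dBV threshold, so no gain reduction is applied.
Make-up gain adds 9 dB: -9 + 9 = 0 dBV.

0 dBV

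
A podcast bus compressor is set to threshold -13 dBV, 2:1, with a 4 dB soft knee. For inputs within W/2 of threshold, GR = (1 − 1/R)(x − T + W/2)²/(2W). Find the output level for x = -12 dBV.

-12.5625 dBV

x − T + W/2 = -12 − (-13) + 2 = 3.
GR = (1 − 1/2) × 3² / 8 = 0.5 × 9 / 8 = 0.5625 dB.
Output = -12 − 0.5625 = -12.5625 dBV.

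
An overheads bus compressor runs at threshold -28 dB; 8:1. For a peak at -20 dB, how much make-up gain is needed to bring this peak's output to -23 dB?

The peak compresses to -28 + 8/8 = -27 dB.
To reach -23 dB requires -23 − (-27) = 4 dB of make-up.

4 dB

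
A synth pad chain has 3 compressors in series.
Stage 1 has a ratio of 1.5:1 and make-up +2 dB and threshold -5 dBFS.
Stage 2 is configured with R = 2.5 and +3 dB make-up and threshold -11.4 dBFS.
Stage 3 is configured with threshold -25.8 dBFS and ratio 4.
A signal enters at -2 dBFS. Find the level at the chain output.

-20.41 dBFS

Stage 1: 3 dB above -5 dBFS, reduced 1.5:1 to 2 dB above → -3 dBFS; +2 dB make-up → -1 dBFS.
Stage 2: overshoot 10.4 dB → 10.4/2.5 = 4.16 dB → -7.24 dBFS; +3 dB make-up → -4.24 dBFS.
Stage 3: overshoot 21.56 dB → 21.56/4 = 5.39 dB → -20.41 dBFS.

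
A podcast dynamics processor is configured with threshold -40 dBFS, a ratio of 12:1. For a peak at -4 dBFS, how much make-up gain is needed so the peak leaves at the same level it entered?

Overshoot 36 dB → 36/12 = 3 dB after compression, so the compressed level is -40 + 3 = -37 dBFS.
Make-up = target − compressed = -4 − (-37) = 33 dB.

33 dB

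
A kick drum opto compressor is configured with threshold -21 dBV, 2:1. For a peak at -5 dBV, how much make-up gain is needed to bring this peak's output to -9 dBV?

4 dB

Without make-up, output = threshold + overshoot/2 = -21 + 8 = -13 dBV.
Gap to target: 4 dB.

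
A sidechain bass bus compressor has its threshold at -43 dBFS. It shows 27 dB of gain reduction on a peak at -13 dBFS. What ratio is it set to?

10:1

Input overshoot = -13 − (-43) = 30 dB.
Output overshoot = 30 − 27 = 3 dB.
Ratio = input overshoot / output overshoot = 30 / 3 = 10.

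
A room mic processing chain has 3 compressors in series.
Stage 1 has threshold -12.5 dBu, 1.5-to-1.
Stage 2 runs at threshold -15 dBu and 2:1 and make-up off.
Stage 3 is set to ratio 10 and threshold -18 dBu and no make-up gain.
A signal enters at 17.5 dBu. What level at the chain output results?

Stage 1: overshoot 30 dB → 30/1.5 = 20 dB → 7.5 dBu.
Stage 2: 7.5 dBu is 22.5 dB over -15 dBu; at 2:1 that becomes 11.25 dB over, giving -3.75 dBu.
Stage 3: -3.75 dBu is 14.25 dB over -18 dBu; at 10:1 that becomes 1.425 dB over, giving -16.575 dBu.

-16.575 dBu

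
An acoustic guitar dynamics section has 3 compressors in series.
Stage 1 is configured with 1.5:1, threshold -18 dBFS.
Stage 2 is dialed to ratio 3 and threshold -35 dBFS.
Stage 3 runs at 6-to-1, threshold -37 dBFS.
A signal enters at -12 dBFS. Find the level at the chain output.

Stage 1: overshoot 6 dB → 6/1.5 = 4 dB → -14 dBFS.
Stage 2: overshoot 21 dB → 21/3 = 7 dB → -28 dBFS.
Stage 3: overshoot 9 dB → 9/6 = 1.5 dB → -35.5 dBFS.

-35.5 dBFS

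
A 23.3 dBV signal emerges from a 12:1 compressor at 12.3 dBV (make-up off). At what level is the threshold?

Let T be the threshold. Output overshoot = (input overshoot)/R, so 12.3 − T = (23.3 − T)/12.
12·(12.3 − T) = 23.3 − T → 11·T = 147.6 − 23.3 = 124.3.
T = 124.3/11 = 11.3 dBV.

11.3 dBV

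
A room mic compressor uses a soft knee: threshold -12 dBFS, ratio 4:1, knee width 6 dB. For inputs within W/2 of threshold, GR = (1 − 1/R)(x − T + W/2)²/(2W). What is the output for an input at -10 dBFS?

-11.5625 dBFS

x − T + W/2 = -10 − (-12) + 3 = 5.
GR = (1 − 1/4) × 5² / 12 = 0.75 × 25 / 12 = 1.5625 dB.
Output = -10 − 1.5625 = -11.5625 dBFS.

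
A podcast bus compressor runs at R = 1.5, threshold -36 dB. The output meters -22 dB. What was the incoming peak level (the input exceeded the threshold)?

That's 14 dB above the -36 dB threshold.
Input overshoot = R × output overshoot = 21 dB → input = -36 + 21 = -15 dB.

-15 dB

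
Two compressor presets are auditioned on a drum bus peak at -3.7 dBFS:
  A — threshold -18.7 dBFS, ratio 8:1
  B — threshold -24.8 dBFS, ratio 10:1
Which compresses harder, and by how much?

A: 15 dB over, compressed to 1.875 dB over, so 13.125 dB of GR.
B: 21.1 dB over, compressed to 2.11 dB over, so 18.99 dB of GR.
B applies 5.865 dB more gain reduction.

B, by 5.865 dB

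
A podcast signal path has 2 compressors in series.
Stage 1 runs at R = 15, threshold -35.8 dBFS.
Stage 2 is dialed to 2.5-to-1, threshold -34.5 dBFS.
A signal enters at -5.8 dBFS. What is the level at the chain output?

Stage 1: 30 dB above -35.8 dBFS, reduced 15:1 to 2 dB above → -33.8 dBFS.
Stage 2: overshoot 0.7 dB → 0.7/2.5 = 0.28 dB → -34.22 dBFS.

-34.22 dBFS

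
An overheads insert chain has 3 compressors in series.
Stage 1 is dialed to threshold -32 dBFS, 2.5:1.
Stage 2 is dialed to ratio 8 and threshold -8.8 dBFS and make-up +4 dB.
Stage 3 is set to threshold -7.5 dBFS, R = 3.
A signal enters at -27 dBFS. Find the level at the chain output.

-26 dBFS

Stage 1: -27 dBFS is 5 dB over -32 dBFS; at 2.5:1 that becomes 2 dB over, giving -30 dBFS.
Stage 2: -30 dBFS ≤ -8.8 dBFS, so stage 2 doesn't engage; make-up brings it to -26 dBFS.
Stage 3: -26 dBFS is at or below the -7.5 dBFS threshold — no compression; output -26 dBFS.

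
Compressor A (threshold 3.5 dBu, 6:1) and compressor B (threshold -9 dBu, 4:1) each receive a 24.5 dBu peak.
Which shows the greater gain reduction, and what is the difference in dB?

A: GR = 21 − 21/6 = 17.5 dB.
B: GR = 33.5 − 33.5/4 = 25.125 dB.
B reduces 7.625 dB more.

B, by 7.625 dB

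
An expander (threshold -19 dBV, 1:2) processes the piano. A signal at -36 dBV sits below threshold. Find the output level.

Below threshold, a 1:2 expander applies gain = (2−1)×(T − x) of attenuation.
(2−1) × 17 = 17 dB, so output = -36 − 17 = -53 dBV.

-53 dBV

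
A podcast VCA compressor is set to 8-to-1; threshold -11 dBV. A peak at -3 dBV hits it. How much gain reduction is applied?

7 dB

Overshoot = -3 − (-11) = 8 dB.
At 8:1, output sits 8/8 = 1 dB above threshold.
GR = overshoot in − overshoot out = 8 − 1 = 7 dB.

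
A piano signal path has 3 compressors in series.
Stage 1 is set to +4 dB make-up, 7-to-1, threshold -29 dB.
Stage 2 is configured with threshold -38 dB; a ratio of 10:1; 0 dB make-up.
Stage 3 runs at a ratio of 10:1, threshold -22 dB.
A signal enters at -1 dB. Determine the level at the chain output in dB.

Stage 1: -1 dB is 28 dB over -29 dB; at 7:1 that becomes 4 dB over, giving -25 dB; +4 dB make-up → -21 dB.
Stage 2: -21 dB is 17 dB over -38 dB; at 10:1 that becomes 1.7 dB over, giving -36.3 dB.
Stage 3: below threshold (-36.3 ≤ -22); passes unchanged; output -36.3 dB.

-36.3 dB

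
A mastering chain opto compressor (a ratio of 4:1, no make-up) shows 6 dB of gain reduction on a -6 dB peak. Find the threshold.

-14 dB

Input is 8 dB above T (since output overshoot × R = input overshoot: (-12 − T)·4 = -6 − T gives T = -14 dB).
Check: -14 + (-6 − (-14))/4 = -14 + 2 = -12 dB. ✓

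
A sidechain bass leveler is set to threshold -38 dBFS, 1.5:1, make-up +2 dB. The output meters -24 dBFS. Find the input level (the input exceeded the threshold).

-20 dBFS

Before make-up, the level was -24 − 2 = -26 dBFS.
Post-compression overshoot = -26 − (-38) = 12 dB.
Before 1.5:1 compression the overshoot was 12 × 1.5 = 18 dB, so input = -38 + 18 = -20 dBFS.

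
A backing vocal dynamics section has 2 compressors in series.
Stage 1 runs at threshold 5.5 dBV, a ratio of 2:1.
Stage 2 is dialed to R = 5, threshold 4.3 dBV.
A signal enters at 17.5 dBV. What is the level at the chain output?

5.74 dBV

Stage 1: overshoot 12 dB → 12/2 = 6 dB → 11.5 dBV.
Stage 2: overshoot 7.2 dB → 7.2/5 = 1.44 dB → 5.74 dBV.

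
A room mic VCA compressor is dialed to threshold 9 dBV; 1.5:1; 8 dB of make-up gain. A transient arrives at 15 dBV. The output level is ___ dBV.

The input is 6 dB above the 9 dBV threshold.
At 1.5:1 the overshoot is divided by 1.5, leaving 4 dB above threshold.
That puts the output at 13 dBV; make-up adds 8 dB, giving 21 dBV.

21 dBV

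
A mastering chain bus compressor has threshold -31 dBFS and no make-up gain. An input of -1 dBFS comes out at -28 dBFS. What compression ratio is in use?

Input overshoot = -1 − (-31) = 30 dB; output overshoot = -28 − (-31) = 3 dB.
Ratio = 30 / 3 = 10.

10:1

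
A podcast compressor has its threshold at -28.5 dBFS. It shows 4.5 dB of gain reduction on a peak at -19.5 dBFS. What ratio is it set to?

2:1

Input overshoot = -19.5 − (-28.5) = 9 dB.
Output overshoot = 9 − 4.5 = 4.5 dB.
Ratio = input overshoot / output overshoot = 9 / 4.5 = 2.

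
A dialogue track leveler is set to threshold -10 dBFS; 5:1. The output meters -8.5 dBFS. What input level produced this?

-2.5 dBFS

That's 1.5 dB above the -10 dBFS threshold.
Input overshoot = R × output overshoot = 7.5 dB → input = -10 + 7.5 = -2.5 dBFS.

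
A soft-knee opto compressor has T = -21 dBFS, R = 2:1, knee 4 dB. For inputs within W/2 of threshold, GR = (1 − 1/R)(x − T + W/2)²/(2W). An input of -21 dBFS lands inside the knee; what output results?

-21.25 dBFS

x − T + W/2 = -21 − (-21) + 2 = 2.
GR = (1 − 1/2) × 2² / 8 = 0.5 × 4 / 8 = 0.25 dB.
Output = -21 − 0.25 = -21.25 dBFS.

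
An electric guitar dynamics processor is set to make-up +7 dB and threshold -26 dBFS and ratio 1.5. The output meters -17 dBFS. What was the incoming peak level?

Remove make-up: -17 − 7 = -24 dBFS.
Post-compression overshoot = -24 − (-26) = 2 dB.
Input overshoot = R × output overshoot = 3 dB → input = -26 + 3 = -23 dBFS.

-23 dBFS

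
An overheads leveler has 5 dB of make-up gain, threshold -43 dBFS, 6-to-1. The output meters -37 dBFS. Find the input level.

Stripping the +5 dB make-up gives -42 dBFS at the gain stage.
Post-compression overshoot = -42 − (-43) = 1 dB.
Undo the ratio: input overshoot = 1 × 6 = 6 dB, giving input = -37 dBFS.

-37 dBFS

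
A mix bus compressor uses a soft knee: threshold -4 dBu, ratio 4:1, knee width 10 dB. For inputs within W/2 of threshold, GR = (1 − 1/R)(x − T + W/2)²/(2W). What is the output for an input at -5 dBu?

x − T + W/2 = -5 − (-4) + 5 = 4.
GR = (1 − 1/4) × 4² / 20 = 0.75 × 16 / 20 = 0.6 dB.
Output = -5 − 0.6 = -5.6 dBu.

-5.6 dBu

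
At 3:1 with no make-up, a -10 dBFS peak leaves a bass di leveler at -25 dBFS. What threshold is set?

-32.5 dBFS

Let T be the threshold. Output overshoot = (input overshoot)/R, so -25 − T = (-10 − T)/3.
3·(-25 − T) = -10 − T → 2·T = -75 − (-10) = -65.
T = -65/2 = -32.5 dBFS.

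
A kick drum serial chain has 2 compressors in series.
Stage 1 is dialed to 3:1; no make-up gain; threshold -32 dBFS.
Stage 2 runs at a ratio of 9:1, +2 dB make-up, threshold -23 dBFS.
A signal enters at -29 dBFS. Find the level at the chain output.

-29 dBFS

Stage 1: overshoot 3 dB → 3/3 = 1 dB → -31 dBFS.
Stage 2: below threshold (-31 ≤ -23); passes unchanged; make-up brings it to -29 dBFS.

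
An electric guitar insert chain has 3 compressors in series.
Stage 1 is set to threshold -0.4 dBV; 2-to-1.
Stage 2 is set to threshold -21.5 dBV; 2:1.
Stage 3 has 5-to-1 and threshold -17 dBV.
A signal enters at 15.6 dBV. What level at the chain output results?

-14.99 dBV

Stage 1: 15.6 dBV is 16 dB over -0.4 dBV; at 2:1 that becomes 8 dB over, giving 7.6 dBV.
Stage 2: 7.6 dBV is 29.1 dB over -21.5 dBV; at 2:1 that becomes 14.55 dB over, giving -6.95 dBV.
Stage 3: 10.05 dB above -17 dBV, reduced 5:1 to 2.01 dB above → -14.99 dBV.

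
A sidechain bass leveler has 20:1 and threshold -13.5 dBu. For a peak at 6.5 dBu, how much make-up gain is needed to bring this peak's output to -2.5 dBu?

10 dB

Overshoot 20 dB → 20/20 = 1 dB after compression, so the compressed level is -13.5 + 1 = -12.5 dBu.
Make-up = target − compressed = -2.5 − (-12.5) = 10 dB.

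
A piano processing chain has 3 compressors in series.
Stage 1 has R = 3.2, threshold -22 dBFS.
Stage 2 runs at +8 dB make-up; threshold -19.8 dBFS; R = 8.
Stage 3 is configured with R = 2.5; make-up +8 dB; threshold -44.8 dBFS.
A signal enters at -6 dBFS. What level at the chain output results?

Stage 1: overshoot 16 dB → 16/3.2 = 5 dB → -17 dBFS.
Stage 2: overshoot 2.8 dB → 2.8/8 = 0.35 dB → -19.45 dBFS; +8 dB make-up → -11.45 dBFS.
Stage 3: 33.35 dB above -44.8 dBFS, reduced 2.5:1 to 13.34 dB above → -31.46 dBFS; +8 dB make-up → -23.46 dBFS.

-23.46 dBFS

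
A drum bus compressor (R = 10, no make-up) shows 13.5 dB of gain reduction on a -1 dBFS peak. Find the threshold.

Gain reduction = -1 − (-14.5) = 13.5 dB; output overshoot = GR / (R − 1) = 13.5 / 9 = 1.5 dB.
Threshold = output − output overshoot = -14.5 − 1.5 = -16 dBFS.

-16 dBFS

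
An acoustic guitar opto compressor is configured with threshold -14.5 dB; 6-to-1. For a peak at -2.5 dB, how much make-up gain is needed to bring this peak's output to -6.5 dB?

The peak compresses to -14.5 + 12/6 = -12.5 dB.
To reach -6.5 dB requires -6.5 − (-12.5) = 6 dB of make-up.

6 dB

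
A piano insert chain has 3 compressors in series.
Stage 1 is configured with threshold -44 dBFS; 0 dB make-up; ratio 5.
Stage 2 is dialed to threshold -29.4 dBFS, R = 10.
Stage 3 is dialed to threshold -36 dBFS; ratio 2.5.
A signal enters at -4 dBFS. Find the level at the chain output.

-36 dBFS

Stage 1: 40 dB above -44 dBFS, reduced 5:1 to 8 dB above → -36 dBFS.
Stage 2: -36 dBFS is at or below the -29.4 dBFS threshold — no compression; output -36 dBFS.
Stage 3: below threshold (-36 ≤ -36); passes unchanged; output -36 dBFS.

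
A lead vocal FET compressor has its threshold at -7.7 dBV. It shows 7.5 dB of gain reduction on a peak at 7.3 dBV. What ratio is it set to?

2:1

Input overshoot = 7.3 − (-7.7) = 15 dB.
Output overshoot = 15 − 7.5 = 7.5 dB.
Ratio = input overshoot / output overshoot = 15 / 7.5 = 2.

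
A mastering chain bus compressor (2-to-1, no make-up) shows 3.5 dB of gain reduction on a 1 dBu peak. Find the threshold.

-6 dBu

Let T be the threshold. Output overshoot = (input overshoot)/R, so -2.5 − T = (1 − T)/2.
2·(-2.5 − T) = 1 − T → 1·T = -5 − 1 = -6.
T = -6/1 = -6 dBu.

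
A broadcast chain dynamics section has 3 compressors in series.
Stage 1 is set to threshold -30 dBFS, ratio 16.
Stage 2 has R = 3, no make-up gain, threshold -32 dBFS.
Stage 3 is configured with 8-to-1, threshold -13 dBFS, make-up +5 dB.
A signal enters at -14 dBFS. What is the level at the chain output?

-26 dBFS

Stage 1: -14 dBFS is 16 dB over -30 dBFS; at 16:1 that becomes 1 dB over, giving -29 dBFS.
Stage 2: 3 dB above -32 dBFS, reduced 3:1 to 1 dB above → -31 dBFS.
Stage 3: -31 dBFS ≤ -13 dBFS, so stage 3 doesn't engage; make-up brings it to -26 dBFS.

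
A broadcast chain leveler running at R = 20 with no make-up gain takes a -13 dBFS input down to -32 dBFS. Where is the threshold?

-33 dBFS

Let T be the threshold. Output overshoot = (input overshoot)/R, so -32 − T = (-13 − T)/20.
20·(-32 − T) = -13 − T → 19·T = -640 − (-13) = -627.
T = -627/19 = -33 dBFS.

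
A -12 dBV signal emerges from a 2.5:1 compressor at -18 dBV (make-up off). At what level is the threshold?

-22 dBV

Let T be the threshold. Output overshoot = (input overshoot)/R, so -18 − T = (-12 − T)/2.5.
2.5·(-18 − T) = -12 − T → 1.5·T = -45 − (-12) = -33.
T = -33/1.5 = -22 dBV.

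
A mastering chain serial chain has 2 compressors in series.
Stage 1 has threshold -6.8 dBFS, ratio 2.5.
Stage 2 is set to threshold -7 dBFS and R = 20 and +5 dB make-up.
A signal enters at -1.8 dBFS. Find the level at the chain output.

Stage 1: overshoot 5 dB → 5/2.5 = 2 dB → -4.8 dBFS.
Stage 2: 2.2 dB above -7 dBFS, reduced 20:1 to 0.11 dB above → -6.89 dBFS; +5 dB make-up → -1.89 dBFS.

-1.89 dBFS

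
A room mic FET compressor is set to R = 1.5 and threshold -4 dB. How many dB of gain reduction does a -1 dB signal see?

1 dB

-1 dB exceeds the threshold by 3 dB.
A 1.5:1 ratio leaves 2 dB of that excess.
Gain reduction = 3 − 2 = 1 dB.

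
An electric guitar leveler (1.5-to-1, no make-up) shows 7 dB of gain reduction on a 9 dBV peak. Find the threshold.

Input is 21 dB above T (since output overshoot × R = input overshoot: (2 − T)·1.5 = 9 − T gives T = -12 dBV).
Check: -12 + (9 − (-12))/1.5 = -12 + 14 = 2 dBV. ✓

-12 dBV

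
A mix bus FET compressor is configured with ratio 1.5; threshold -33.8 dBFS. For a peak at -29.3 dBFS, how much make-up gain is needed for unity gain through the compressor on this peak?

1.5 dB

Without make-up, output = threshold + overshoot/1.5 = -33.8 + 3 = -30.8 dBFS.
Gap to target: 1.5 dB.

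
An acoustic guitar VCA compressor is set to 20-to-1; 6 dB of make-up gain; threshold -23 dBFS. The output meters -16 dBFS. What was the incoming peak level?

Stripping the +6 dB make-up gives -22 dBFS at the gain stage.
The compressed level sits -22 − (-23) = 1 dB over threshold.
Input overshoot = R × output overshoot = 20 dB → input = -23 + 20 = -3 dBFS.

-3 dBFS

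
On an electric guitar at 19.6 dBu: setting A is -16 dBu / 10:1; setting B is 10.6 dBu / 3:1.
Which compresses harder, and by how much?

A: 35.6 dB over, compressed to 3.56 dB over, so 32.04 dB of GR.
B: 9 dB over, compressed to 3 dB over, so 6 dB of GR.
A reduces 26.04 dB more.

A, by 26.04 dB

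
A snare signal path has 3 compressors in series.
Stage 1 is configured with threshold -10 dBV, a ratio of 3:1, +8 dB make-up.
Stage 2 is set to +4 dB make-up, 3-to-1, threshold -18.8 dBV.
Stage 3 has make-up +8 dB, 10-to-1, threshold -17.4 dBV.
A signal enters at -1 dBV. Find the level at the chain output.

Stage 1: 9 dB above -10 dBV, reduced 3:1 to 3 dB above → -7 dBV; +8 dB make-up → 1 dBV.
Stage 2: 1 dBV is 19.8 dB over -18.8 dBV; at 3:1 that becomes 6.6 dB over, giving -12.2 dBV; +4 dB make-up → -8.2 dBV.
Stage 3: -8.2 dBV is 9.2 dB over -17.4 dBV; at 10:1 that becomes 0.92 dB over, giving -16.48 dBV; +8 dB make-up → -8.48 dBV.

-8.48 dBV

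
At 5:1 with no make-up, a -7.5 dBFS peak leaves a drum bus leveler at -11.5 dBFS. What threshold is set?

Gain reduction = -7.5 − (-11.5) = 4 dB; output overshoot = GR / (R − 1) = 4 / 4 = 1 dB.
Threshold = output − output overshoot = -11.5 − 1 = -12.5 dBFS.

-12.5 dBFS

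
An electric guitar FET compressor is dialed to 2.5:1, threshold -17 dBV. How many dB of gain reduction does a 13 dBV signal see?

18 dB

Overshoot = 13 − (-17) = 30 dB.
At 2.5:1, output sits 30/2.5 = 12 dB above threshold.
So the signal is attenuated by 30 − 12 = 18 dB.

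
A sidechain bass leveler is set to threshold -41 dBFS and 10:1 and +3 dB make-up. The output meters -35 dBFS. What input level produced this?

Remove make-up: -35 − 3 = -38 dBFS.
That's 3 dB above the -41 dBFS threshold.
Undo the ratio: input overshoot = 3 × 10 = 30 dB, giving input = -11 dBFS.

-11 dBFS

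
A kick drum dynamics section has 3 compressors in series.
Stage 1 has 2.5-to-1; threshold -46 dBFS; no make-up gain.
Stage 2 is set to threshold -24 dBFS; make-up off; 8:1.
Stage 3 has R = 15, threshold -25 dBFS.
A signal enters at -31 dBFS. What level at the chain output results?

-40 dBFS

Stage 1: overshoot 15 dB → 15/2.5 = 6 dB → -40 dBFS.
Stage 2: -40 dBFS is at or below the -24 dBFS threshold — no compression; output -40 dBFS.
Stage 3: -40 dBFS ≤ -25 dBFS, so stage 3 doesn't engage; output -40 dBFS.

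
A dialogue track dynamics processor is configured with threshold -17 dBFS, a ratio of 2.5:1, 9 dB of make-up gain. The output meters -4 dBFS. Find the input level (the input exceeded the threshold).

Stripping the +9 dB make-up gives -13 dBFS at the gain stage.
That's 4 dB above the -17 dBFS threshold.
Before 2.5:1 compression the overshoot was 4 × 2.5 = 10 dB, so input = -17 + 10 = -7 dBFS.

-7 dBFS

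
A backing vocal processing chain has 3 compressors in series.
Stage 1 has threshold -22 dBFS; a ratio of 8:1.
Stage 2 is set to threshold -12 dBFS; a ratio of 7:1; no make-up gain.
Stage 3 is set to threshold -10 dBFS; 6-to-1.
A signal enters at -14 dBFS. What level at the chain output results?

-21 dBFS

Stage 1: -14 dBFS is 8 dB over -22 dBFS; at 8:1 that becomes 1 dB over, giving -21 dBFS.
Stage 2: below threshold (-21 ≤ -12); passes unchanged; output -21 dBFS.
Stage 3: -21 dBFS ≤ -10 dBFS, so stage 3 doesn't engage; output -21 dBFS.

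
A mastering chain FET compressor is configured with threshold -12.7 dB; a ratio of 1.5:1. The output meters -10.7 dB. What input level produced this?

The compressed level sits -10.7 − (-12.7) = 2 dB over threshold.
Undo the ratio: input overshoot = 2 × 1.5 = 3 dB, giving input = -9.7 dB.

-9.7 dB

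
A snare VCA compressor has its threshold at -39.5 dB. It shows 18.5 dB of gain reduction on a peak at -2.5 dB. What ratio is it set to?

Input overshoot = -2.5 − (-39.5) = 37 dB.
Output overshoot = 37 − 18.5 = 18.5 dB.
Ratio = input overshoot / output overshoot = 37 / 18.5 = 2.

2:1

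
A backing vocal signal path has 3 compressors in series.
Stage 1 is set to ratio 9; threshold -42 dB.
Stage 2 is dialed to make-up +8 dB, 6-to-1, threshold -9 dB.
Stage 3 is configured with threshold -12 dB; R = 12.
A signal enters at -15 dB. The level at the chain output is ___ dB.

-31 dB

Stage 1: overshoot 27 dB → 27/9 = 3 dB → -39 dB.
Stage 2: -39 dB ≤ -9 dB, so stage 2 doesn't engage; make-up brings it to -31 dB.
Stage 3: below threshold (-31 ≤ -12); passes unchanged; output -31 dB.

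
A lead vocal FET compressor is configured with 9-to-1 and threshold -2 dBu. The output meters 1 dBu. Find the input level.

25 dBu

Post-compression overshoot = 1 − (-2) = 3 dB.
Input overshoot = R × output overshoot = 27 dB → input = -2 + 27 = 25 dBu.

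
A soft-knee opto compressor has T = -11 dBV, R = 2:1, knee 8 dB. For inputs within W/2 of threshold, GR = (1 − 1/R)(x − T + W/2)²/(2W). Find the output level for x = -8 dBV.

x − T + W/2 = -8 − (-11) + 4 = 7.
GR = (1 − 1/2) × 7² / 16 = 0.5 × 49 / 16 = 1.53125 dB.
Output = -8 − 1.53125 = -9.53125 dBV.

-9.53125 dBV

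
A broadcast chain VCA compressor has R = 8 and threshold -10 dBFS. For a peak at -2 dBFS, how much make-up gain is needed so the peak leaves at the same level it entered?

7 dB

The peak compresses to -10 + 8/8 = -9 dBFS.
To reach -2 dBFS requires -2 − (-9) = 7 dB of make-up.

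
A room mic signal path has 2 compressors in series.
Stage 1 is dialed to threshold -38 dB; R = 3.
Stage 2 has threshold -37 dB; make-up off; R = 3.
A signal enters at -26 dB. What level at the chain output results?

-36 dB

Stage 1: -26 dB is 12 dB over -38 dB; at 3:1 that becomes 4 dB over, giving -34 dB.
Stage 2: 3 dB above -37 dB, reduced 3:1 to 1 dB above → -36 dB.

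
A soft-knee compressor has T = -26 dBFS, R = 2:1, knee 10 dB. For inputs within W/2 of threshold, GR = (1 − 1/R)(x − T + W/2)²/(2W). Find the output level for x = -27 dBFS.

x − T + W/2 = -27 − (-26) + 5 = 4.
GR = (1 − 1/2) × 4² / 20 = 0.5 × 16 / 20 = 0.4 dB.
Output = -27 − 0.4 = -27.4 dBFS.

-27.4 dBFS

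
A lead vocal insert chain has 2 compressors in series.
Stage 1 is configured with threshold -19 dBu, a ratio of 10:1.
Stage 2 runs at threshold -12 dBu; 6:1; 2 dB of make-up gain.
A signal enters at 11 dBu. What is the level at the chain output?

Stage 1: 11 dBu is 30 dB over -19 dBu; at 10:1 that becomes 3 dB over, giving -16 dBu.
Stage 2: -16 dBu is at or below the -12 dBu threshold — no compression; make-up brings it to -14 dBu.

-14 dBu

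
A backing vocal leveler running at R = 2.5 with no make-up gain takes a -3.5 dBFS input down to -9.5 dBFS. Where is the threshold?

-13.5 dBFS

Let T be the threshold. Output overshoot = (input overshoot)/R, so -9.5 − T = (-3.5 − T)/2.5.
2.5·(-9.5 − T) = -3.5 − T → 1.5·T = -23.75 − (-3.5) = -20.25.
T = -20.25/1.5 = -13.5 dBFS.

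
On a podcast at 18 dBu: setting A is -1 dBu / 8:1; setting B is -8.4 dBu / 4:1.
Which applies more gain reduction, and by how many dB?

A: 19 dB over, compressed to 2.375 dB over, so 16.625 dB of GR.
B: 26.4 dB over, compressed to 6.6 dB over, so 19.8 dB of GR.
B reduces 3.175 dB more.

B, by 3.175 dB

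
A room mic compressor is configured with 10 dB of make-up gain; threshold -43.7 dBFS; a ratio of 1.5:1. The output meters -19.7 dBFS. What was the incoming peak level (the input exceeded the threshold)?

-22.7 dBFS

Remove make-up: -19.7 − 10 = -29.7 dBFS.
That's 14 dB above the -43.7 dBFS threshold.
Before 1.5:1 compression the overshoot was 14 × 1.5 = 21 dB, so input = -43.7 + 21 = -22.7 dBFS.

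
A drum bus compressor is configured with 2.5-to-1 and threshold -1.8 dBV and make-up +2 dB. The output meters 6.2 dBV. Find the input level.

13.2 dBV

Stripping the +2 dB make-up gives 4.2 dBV at the gain stage.
The compressed level sits 4.2 − (-1.8) = 6 dB over threshold.
Before 2.5:1 compression the overshoot was 6 × 2.5 = 15 dB, so input = -1.8 + 15 = 13.2 dBV.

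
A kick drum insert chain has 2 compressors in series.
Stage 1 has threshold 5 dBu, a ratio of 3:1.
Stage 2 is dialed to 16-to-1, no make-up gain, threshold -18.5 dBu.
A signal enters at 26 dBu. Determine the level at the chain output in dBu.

-16.59375 dBu

Stage 1: overshoot 21 dB → 21/3 = 7 dB → 12 dBu.
Stage 2: 12 dBu is 30.5 dB over -18.5 dBu; at 16:1 that becomes 1.90625 dB over, giving -16.59375 dBu.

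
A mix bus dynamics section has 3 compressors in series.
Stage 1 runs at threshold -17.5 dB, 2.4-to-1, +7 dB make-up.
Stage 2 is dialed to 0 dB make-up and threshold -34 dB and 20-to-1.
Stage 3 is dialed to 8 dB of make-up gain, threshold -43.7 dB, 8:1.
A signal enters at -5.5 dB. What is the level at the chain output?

Stage 1: overshoot 12 dB → 12/2.4 = 5 dB → -12.5 dB; +7 dB make-up → -5.5 dB.
Stage 2: 28.5 dB above -34 dB, reduced 20:1 to 1.425 dB above → -32.575 dB.
Stage 3: 11.125 dB above -43.7 dB, reduced 8:1 to 1.390625 dB above → -42.309375 dB; +8 dB make-up → -34.309375 dB.

-34.309375 dB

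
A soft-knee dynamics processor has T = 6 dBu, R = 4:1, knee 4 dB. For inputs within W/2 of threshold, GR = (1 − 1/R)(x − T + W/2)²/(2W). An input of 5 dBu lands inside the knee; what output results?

x − T + W/2 = 5 − 6 + 2 = 1.
GR = (1 − 1/4) × 1² / 8 = 0.75 × 1 / 8 = 0.09375 dB.
Output = 5 − 0.09375 = 4.90625 dBu.

4.90625 dBu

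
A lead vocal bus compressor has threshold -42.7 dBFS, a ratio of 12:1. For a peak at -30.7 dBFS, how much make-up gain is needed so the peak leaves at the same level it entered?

The peak compresses to -42.7 + 12/12 = -41.7 dBFS.
To reach -30.7 dBFS requires -30.7 − (-41.7) = 11 dB of make-up.

11 dB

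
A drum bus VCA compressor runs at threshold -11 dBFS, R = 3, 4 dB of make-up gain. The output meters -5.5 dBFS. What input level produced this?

-6.5 dBFS

Stripping the +4 dB make-up gives -9.5 dBFS at the gain stage.
That's 1.5 dB above the -11 dBFS threshold.
Before 3:1 compression the overshoot was 1.5 × 3 = 4.5 dB, so input = -11 + 4.5 = -6.5 dBFS.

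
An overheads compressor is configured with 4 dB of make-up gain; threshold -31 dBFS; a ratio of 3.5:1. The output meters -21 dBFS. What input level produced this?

-10 dBFS

Before make-up, the level was -21 − 4 = -25 dBFS.
The compressed level sits -25 − (-31) = 6 dB over threshold.
Undo the ratio: input overshoot = 6 × 3.5 = 21 dB, giving input = -10 dBFS.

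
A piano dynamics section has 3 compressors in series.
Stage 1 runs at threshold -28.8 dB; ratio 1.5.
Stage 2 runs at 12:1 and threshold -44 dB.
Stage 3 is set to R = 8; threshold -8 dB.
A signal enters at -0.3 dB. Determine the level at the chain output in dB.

-41.15 dB

Stage 1: overshoot 28.5 dB → 28.5/1.5 = 19 dB → -9.8 dB.
Stage 2: overshoot 34.2 dB → 34.2/12 = 2.85 dB → -41.15 dB.
Stage 3: -41.15 dB is at or below the -8 dB threshold — no compression; output -41.15 dB.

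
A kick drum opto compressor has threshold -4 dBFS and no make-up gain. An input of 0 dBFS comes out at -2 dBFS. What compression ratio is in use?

Input overshoot = 0 − (-4) = 4 dB; output overshoot = -2 − (-4) = 2 dB.
Ratio = 4 / 2 = 2.

2:1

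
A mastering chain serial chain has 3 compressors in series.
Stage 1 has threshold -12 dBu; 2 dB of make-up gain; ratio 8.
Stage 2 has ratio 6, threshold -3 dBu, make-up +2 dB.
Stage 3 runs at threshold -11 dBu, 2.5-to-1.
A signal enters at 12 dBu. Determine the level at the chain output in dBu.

-8.6 dBu

Stage 1: 24 dB above -12 dBu, reduced 8:1 to 3 dB above → -9 dBu; +2 dB make-up → -7 dBu.
Stage 2: -7 dBu ≤ -3 dBu, so stage 2 doesn't engage; make-up brings it to -5 dBu.
Stage 3: -5 dBu is 6 dB over -11 dBu; at 2.5:1 that becomes 2.4 dB over, giving -8.6 dBu.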